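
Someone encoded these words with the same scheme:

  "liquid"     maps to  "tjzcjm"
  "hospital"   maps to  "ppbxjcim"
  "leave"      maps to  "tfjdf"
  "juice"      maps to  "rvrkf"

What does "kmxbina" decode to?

A repeating key of period 3 is used — shifts +8, +1, +9 over and over.
Decoding kmxbina: k−8=c, m−1=l, x−9=o, b−8=t, i−1=h, n−9=e, a−8=s.

clothes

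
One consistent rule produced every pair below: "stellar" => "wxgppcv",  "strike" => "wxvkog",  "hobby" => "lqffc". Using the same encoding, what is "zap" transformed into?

dct

Vowels shift forward by 2 and consonants shift forward by 4.
Applying it to zap: z(cons)+4=d, a(vowel)+2=c, p(cons)+4=t.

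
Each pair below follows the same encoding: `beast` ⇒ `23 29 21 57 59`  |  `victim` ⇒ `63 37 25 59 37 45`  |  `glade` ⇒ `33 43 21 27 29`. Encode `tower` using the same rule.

The formula is n = 2×(alphabet index, a=1) + 19.
Applying it to tower: t=20→59, o=15→49, w=23→65, e=5→29, r=18→55.

59 49 65 29 55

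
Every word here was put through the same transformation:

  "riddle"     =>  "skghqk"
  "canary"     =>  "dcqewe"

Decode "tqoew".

solar

In riddle: r→s is +1, i→k is +2, d→g is +3, d→h is +4 — the shift increases by 1 each position. The shift increases by 1 at each position, starting from +1: 1, 2, 3, ….
Reversing it on tqoew: t−1=s, q−2=o, o−3=l, e−4=a, w−5=r.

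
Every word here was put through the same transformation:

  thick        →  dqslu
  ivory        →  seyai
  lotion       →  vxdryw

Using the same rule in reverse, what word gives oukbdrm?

The shifts repeat in a cycle of length 2: positions 0,1,… shift by +10, +9, then the pattern repeats.
Reversing it on oukbdrm: o−10=e, u−9=l, k−10=a, b−9=s, d−10=t, r−9=i, m−10=c.

elastic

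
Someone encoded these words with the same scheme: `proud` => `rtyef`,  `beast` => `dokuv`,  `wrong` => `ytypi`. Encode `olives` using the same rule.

ynsxou

The shift depends on letter class: consonant p→r is +2, but vowel o→y is +10. Two shifts are in play — +10 for a/e/i/o/u, +2 for every other letter.
On olives: o(vowel)+10=y, l(cons)+2=n, i(vowel)+10=s, v(cons)+2=x, e(vowel)+10=o, s(cons)+2=u.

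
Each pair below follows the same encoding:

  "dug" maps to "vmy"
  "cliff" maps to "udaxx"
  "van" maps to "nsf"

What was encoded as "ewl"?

Compare letters: d→v is +18, u→m is +18, g→y is +18 — a constant shift. Every letter moves 18 places later in the alphabet, wrapping around z→a.
Decoding ewl: e−18=m, w−18=e, l−18=t.

met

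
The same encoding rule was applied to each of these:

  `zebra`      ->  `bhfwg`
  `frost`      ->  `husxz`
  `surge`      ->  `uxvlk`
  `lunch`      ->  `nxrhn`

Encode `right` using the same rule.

tlkmz

In zebra: z→b is +2, e→h is +3, b→f is +4, r→w is +5 — the shift increases by 1 each position. The shift increases by 1 at each position, starting from +2: 2, 3, 4, ….
For right: r+2=t, i+3=l, g+4=k, h+5=m, t+6=z.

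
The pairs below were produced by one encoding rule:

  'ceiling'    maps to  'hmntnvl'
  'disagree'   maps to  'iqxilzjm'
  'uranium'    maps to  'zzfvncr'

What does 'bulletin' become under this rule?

Shifts by position in ceiling: pos 0: c→h (+5), pos 1: e→m (+8), pos 2: i→n (+5), pos 3: l→t (+8) — repeating every 2. It's a Vigenère-style cipher with numeric key [5,8]: position i shifts by key[i mod 2].
Applying it to bulletin: b+5=g, u+8=c, l+5=q, l+8=t, e+5=j, t+8=b, i+5=n, n+8=v.

gcqtjbnv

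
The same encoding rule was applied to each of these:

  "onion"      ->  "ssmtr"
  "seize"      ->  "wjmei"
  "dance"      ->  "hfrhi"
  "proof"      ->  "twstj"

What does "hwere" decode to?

drama

A repeating key of period 2 is used — shifts +4, +5 over and over.
Undoing it on hwere: h−4=d, w−5=r, e−4=a, r−5=m, e−4=a.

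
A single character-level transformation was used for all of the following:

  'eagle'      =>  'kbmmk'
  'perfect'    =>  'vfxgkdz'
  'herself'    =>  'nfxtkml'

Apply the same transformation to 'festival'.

lfyuowgm

The shifts repeat in a cycle of length 2: positions 0,1,… shift by +6, +1, then the pattern repeats.
Applying it to festival: f+6=l, e+1=f, s+6=y, t+1=u, i+6=o, v+1=w, a+6=g, l+1=m.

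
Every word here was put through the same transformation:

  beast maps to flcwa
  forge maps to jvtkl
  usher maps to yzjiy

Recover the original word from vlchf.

Shifts by position in beast: pos 0: b→f (+4), pos 1: e→l (+7), pos 2: a→c (+2), pos 3: s→w (+4), pos 4: t→a (+7) — repeating every 3. A repeating key of period 3 is used — shifts +4, +7, +2 over and over.
Reversing it on vlchf: v−4=r, l−7=e, c−2=a, h−4=d, f−7=y.

ready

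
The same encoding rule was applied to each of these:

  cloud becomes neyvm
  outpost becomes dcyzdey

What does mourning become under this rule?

Read the word backwards and shift each letter +10.
Applying it to mourning: reverse → gninruom; then shift: g+10=q, n+10=x, i+10=s, n+10=x, r+10=b, u+10=e, o+10=y, m+10=w.

qxsxbeyw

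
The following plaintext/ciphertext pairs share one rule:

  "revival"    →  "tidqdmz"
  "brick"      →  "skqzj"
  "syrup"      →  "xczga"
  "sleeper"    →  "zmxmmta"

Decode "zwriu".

major

The output letters match the input read backwards, each shifted +8: revival reversed is laviver. Two steps: reverse the string, then apply a Caesar shift of +8.
Reversing it on zwriu: shift back: z−8=r, w−8=o, r−8=j, i−8=a, u−8=m → rojam; then reverse → major.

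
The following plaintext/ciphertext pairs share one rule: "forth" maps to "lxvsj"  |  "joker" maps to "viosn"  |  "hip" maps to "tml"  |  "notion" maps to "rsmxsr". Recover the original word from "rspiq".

melon

The output letters match the input read backwards, each shifted +4: forth reversed is htrof. Read the word backwards and shift each letter +4.
Reversing it on rspiq: shift back: r−4=n, s−4=o, p−4=l, i−4=e, q−4=m → nolem; then reverse → melon.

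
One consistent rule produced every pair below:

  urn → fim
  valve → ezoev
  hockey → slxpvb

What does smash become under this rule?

This is the alphabet-reversal cipher (Atbash): a becomes z, b becomes y, etc.
On smash: s↔h, m↔n, a↔z, s↔h, h↔s.

hnzhs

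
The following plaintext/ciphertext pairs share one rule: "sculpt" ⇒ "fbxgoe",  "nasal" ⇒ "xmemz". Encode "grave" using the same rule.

qhmds

The output letters match the input read backwards, each shifted +12: sculpt reversed is tplucs. Read the word backwards and shift each letter +12.
For grave: reverse → evarg; then shift: e+12=q, v+12=h, a+12=m, r+12=d, g+12=s.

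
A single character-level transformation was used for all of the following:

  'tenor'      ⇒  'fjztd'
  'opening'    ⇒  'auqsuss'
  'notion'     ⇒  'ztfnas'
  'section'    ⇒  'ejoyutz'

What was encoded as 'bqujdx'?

It's a Vigenère-style cipher with numeric key [12,5]: position i shifts by key[i mod 2].
Decoding bqujdx: b−12=p, q−5=l, u−12=i, j−5=e, d−12=r, x−5=s.

pliers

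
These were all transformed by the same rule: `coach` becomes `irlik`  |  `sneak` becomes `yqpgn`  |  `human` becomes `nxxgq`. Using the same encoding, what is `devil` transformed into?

jhgoo

The shifts repeat in a cycle of length 3: positions 0,1,… shift by +6, +3, +11, then the pattern repeats.
On devil: d+6=j, e+3=h, v+11=g, i+6=o, l+3=o.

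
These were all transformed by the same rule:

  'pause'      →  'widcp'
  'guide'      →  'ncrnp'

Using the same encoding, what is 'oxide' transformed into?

In pause: p→w is +7, a→i is +8, u→d is +9, s→c is +10 — the shift increases by 1 each position. Each letter shifts forward by (position + 7), i.e. 7, 8, 9, … — the shift grows by one for each successive letter.
For oxide: o+7=v, x+8=f, i+9=r, d+10=n, e+11=p.

vfrnp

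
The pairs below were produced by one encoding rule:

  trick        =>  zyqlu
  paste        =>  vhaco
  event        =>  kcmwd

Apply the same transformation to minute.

Letter i (0-indexed) is shifted by i+6, so successive shifts are 6, 7, 8, ….
On minute: m+6=s, i+7=p, n+8=v, u+9=d, t+10=d, e+11=p.

spvddp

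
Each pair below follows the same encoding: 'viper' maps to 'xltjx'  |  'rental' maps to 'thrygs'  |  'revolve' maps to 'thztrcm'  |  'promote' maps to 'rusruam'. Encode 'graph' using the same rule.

iueun

In viper: v→x is +2, i→l is +3, p→t is +4, e→j is +5 — the shift increases by 1 each position. Letter i (0-indexed) is shifted by i+2, so successive shifts are 2, 3, 4, ….
For graph: g+2=i, r+3=u, a+4=e, p+5=u, h+6=n.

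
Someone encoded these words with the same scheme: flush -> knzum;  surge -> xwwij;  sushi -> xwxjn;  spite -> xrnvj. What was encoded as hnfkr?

Shifts by position in flush: pos 0: f→k (+5), pos 1: l→n (+2), pos 2: u→z (+5), pos 3: s→u (+2) — repeating every 2. A repeating key of period 2 is used — shifts +5, +2 over and over.
Undoing it on hnfkr: h−5=c, n−2=l, f−5=a, k−2=i, r−5=m.

claim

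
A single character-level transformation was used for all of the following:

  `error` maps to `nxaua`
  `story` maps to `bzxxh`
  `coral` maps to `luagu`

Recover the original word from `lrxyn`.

Shifts by position in error: pos 0: e→n (+9), pos 1: r→x (+6), pos 2: r→a (+9), pos 3: o→u (+6) — repeating every 2. It's a Vigenère-style cipher with numeric key [9,6]: position i shifts by key[i mod 2].
Decoding lrxyn: l−9=c, r−6=l, x−9=o, y−6=s, n−9=e.

close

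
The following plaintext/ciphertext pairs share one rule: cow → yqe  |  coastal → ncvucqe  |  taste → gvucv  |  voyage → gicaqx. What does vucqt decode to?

Read the word backwards and shift each letter +2.
Decoding vucqt: shift back: v−2=t, u−2=s, c−2=a, q−2=o, t−2=r → tsaor; then reverse → roast.

roast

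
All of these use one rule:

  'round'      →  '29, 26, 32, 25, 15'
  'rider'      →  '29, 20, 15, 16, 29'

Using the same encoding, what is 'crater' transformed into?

r is letter #18 and maps to 29: an offset of 11. Letters become their 1-based position plus 11 (so a→12, b→13, …).
On crater: c=3→14, r=18→29, a=1→12, t=20→31, e=5→16, r=18→29.

14, 29, 12, 31, 16, 29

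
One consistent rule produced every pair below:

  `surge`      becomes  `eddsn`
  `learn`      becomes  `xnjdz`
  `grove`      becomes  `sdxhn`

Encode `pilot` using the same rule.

brxxf

The shift depends on letter class: consonant s→e is +12, but vowel u→d is +9. Two shifts are in play — +9 for a/e/i/o/u, +12 for every other letter.
Applying it to pilot: p(cons)+12=b, i(vowel)+9=r, l(cons)+12=x, o(vowel)+9=x, t(cons)+12=f.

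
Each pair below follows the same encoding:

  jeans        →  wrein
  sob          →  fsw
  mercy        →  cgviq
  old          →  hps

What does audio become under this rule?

smhye

The output letters match the input read backwards, each shifted +4: jeans reversed is snaej. Read the word backwards and shift each letter +4.
On audio: reverse → oidua; then shift: o+4=s, i+4=m, d+4=h, u+4=y, a+4=e.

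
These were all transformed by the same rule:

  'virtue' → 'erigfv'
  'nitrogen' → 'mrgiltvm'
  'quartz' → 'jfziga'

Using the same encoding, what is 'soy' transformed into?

Each pair mirrors across the alphabet (v↔e, i↔r, r↔i): positions sum to 25. Each letter is replaced by its mirror in the alphabet: a↔z, b↔y, c↔x, and so on (the Atbash cipher).
Applying it to soy: s↔h, o↔l, y↔b.

hlb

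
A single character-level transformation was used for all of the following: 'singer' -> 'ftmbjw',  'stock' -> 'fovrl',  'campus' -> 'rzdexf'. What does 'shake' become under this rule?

fkzlj

s(18)→f(5) and i(8)→t(19) fit y≡9x+25 (mod 26); the inverse of 9 mod 26 is 3. Each letter's alphabet position (a=0..z=25) is mapped through 9·x+25 mod 26 — an affine cipher.
On shake: s(18)→9·18+25≡5=f; h(7)→9·7+25≡10=k; a(0)→9·0+25≡25=z; k(10)→9·10+25≡11=l; e(4)→9·4+25≡9=j (all mod 26).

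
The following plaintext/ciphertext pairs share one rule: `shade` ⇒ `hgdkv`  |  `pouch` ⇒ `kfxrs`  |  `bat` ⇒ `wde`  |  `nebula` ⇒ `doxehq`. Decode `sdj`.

The output letters match the input read backwards, each shifted +3: shade reversed is edahs. Two steps: reverse the string, then apply a Caesar shift of +3.
Reversing it on sdj: shift back: s−3=p, d−3=a, j−3=g → pag; then reverse → gap.

gap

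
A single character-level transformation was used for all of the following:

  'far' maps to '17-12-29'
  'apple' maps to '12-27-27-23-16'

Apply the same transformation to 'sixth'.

The number is (letter's place in the alphabet, a=1) + 11.
Applying it to sixth: s=19→30, i=9→20, x=24→35, t=20→31, h=8→19.

30-20-35-31-19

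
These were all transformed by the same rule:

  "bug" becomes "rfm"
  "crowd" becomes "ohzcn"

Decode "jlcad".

The output letters match the input read backwards, each shifted +11: bug reversed is gub. The word is reversed, then every letter is shifted forward by 11.
Undoing it on jlcad: shift back: j−11=y, l−11=a, c−11=r, a−11=p, d−11=s → yarps; then reverse → spray.

spray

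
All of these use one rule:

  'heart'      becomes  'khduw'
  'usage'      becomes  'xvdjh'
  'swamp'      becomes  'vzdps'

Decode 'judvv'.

grass

Each letter is shifted forward by 3 in the alphabet (a Caesar shift of +3).
Undoing it on judvv: j−3=g, u−3=r, d−3=a, v−3=s, v−3=s.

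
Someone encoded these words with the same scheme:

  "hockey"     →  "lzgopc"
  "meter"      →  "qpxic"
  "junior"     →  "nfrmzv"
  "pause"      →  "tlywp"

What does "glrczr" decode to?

canyon

Shifts by position in hockey: pos 0: h→l (+4), pos 1: o→z (+11), pos 2: c→g (+4), pos 3: k→o (+4), pos 4: e→p (+11), pos 5: y→c (+4) — repeating every 3. A repeating key of period 3 is used — shifts +4, +11, +4 over and over.
Reversing it on glrczr: g−4=c, l−11=a, r−4=n, c−4=y, z−11=o, r−4=n.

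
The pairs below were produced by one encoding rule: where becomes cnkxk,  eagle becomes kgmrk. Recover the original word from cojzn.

Each letter is shifted forward by 6 in the alphabet (a Caesar shift of +6).
Decoding cojzn: c−6=w, o−6=i, j−6=d, z−6=t, n−6=h.

width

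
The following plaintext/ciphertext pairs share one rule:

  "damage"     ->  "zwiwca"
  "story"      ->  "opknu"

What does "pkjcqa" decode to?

Each letter is shifted forward by 22 in the alphabet (a Caesar shift of +22).
Decoding pkjcqa: p−22=t, k−22=o, j−22=n, c−22=g, q−22=u, a−22=e.

tongue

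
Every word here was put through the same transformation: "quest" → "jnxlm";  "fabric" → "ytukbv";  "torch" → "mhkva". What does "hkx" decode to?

Compare letters: q→j is +19, u→n is +19, e→x is +19 — a constant shift. Every letter moves 19 places later in the alphabet, wrapping around z→a.
Undoing it on hkx: h−19=o, k−19=r, x−19=e.

ore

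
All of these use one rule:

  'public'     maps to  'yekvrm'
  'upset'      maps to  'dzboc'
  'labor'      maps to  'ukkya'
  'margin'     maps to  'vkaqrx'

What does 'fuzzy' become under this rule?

Shifts by position in public: pos 0: p→y (+9), pos 1: u→e (+10), pos 2: b→k (+9), pos 3: l→v (+10) — repeating every 2. The shifts repeat in a cycle of length 2: positions 0,1,… shift by +9, +10, then the pattern repeats.
Applying it to fuzzy: f+9=o, u+10=e, z+9=i, z+10=j, y+9=h.

oeijh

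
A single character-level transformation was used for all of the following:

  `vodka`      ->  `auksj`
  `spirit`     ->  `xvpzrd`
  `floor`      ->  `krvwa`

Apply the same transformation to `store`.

xzvzn

In vodka: v→a is +5, o→u is +6, d→k is +7, k→s is +8 — the shift increases by 1 each position. The shift increases by 1 at each position, starting from +5: 5, 6, 7, ….
On store: s+5=x, t+6=z, o+7=v, r+8=z, e+9=n.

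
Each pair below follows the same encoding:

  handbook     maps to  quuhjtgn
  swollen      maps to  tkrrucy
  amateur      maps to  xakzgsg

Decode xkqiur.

The word is reversed, then every letter is shifted forward by 6.
Undoing it on xkqiur: shift back: x−6=r, k−6=e, q−6=k, i−6=c, u−6=o, r−6=l → rekcol; then reverse → locker.

locker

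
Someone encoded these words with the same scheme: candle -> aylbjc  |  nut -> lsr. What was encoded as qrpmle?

Compare letters: c→a is +24, a→y is +24, n→l is +24 — a constant shift. Every letter moves 24 places later in the alphabet, wrapping around z→a.
Reversing it on qrpmle: q−24=s, r−24=t, p−24=r, m−24=o, l−24=n, e−24=g.

strong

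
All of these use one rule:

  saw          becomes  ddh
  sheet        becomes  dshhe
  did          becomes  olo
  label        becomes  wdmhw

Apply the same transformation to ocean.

The shift depends on letter class: consonant s→d is +11, but vowel a→d is +3. Vowels shift forward by 3 and consonants shift forward by 11.
Applying it to ocean: o(vowel)+3=r, c(cons)+11=n, e(vowel)+3=h, a(vowel)+3=d, n(cons)+11=y.

rnhdy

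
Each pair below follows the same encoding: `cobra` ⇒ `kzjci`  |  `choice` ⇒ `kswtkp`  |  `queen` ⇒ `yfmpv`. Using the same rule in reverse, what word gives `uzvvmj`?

monkey

Shifts by position in cobra: pos 0: c→k (+8), pos 1: o→z (+11), pos 2: b→j (+8), pos 3: r→c (+11) — repeating every 2. A repeating key of period 2 is used — shifts +8, +11 over and over.
Decoding uzvvmj: u−8=m, z−11=o, v−8=n, v−11=k, m−8=e, j−11=y.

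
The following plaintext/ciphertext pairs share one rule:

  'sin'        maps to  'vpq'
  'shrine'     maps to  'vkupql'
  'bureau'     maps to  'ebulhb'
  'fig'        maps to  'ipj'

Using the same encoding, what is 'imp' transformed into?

pps

The shift depends on letter class: consonant s→v is +3, but vowel i→p is +7. The rule splits by letter class: vowels +7, consonants +3.
On imp: i(vowel)+7=p, m(cons)+3=p, p(cons)+3=s.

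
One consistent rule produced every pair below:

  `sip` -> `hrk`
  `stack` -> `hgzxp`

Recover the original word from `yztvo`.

bagel

Letters are reflected about the middle of the alphabet (position → 25−position): Atbash.
Undoing it on yztvo: y↔b, z↔a, t↔g, v↔e, o↔l.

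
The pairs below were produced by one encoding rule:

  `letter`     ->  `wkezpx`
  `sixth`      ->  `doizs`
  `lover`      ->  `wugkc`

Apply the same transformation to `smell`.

Shifts by position in letter: pos 0: l→w (+11), pos 1: e→k (+6), pos 2: t→e (+11), pos 3: t→z (+6) — repeating every 2. A repeating key of period 2 is used — shifts +11, +6 over and over.
On smell: s+11=d, m+6=s, e+11=p, l+6=r, l+11=w.

dsprw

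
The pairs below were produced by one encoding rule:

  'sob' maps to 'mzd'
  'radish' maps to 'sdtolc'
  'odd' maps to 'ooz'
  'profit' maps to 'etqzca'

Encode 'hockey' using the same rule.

The output letters match the input read backwards, each shifted +11: sob reversed is bos. Two steps: reverse the string, then apply a Caesar shift of +11.
For hockey: reverse → yekcoh; then shift: y+11=j, e+11=p, k+11=v, c+11=n, o+11=z, h+11=s.

jpvnzs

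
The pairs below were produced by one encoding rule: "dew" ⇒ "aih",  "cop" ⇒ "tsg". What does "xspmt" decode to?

pilot

The output letters match the input read backwards, each shifted +4: dew reversed is wed. The word is reversed, then every letter is shifted forward by 4.
Reversing it on xspmt: shift back: x−4=t, s−4=o, p−4=l, m−4=i, t−4=p → tolip; then reverse → pilot.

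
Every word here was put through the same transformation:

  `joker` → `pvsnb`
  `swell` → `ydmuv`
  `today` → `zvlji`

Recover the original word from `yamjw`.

steam

In joker: j→p is +6, o→v is +7, k→s is +8, e→n is +9 — the shift increases by 1 each position. Letter i (0-indexed) is shifted by i+6, so successive shifts are 6, 7, 8, ….
Undoing it on yamjw: y−6=s, a−7=t, m−8=e, j−9=a, w−10=m.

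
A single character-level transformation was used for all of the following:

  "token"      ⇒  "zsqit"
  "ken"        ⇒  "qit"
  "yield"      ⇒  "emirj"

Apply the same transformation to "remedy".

The shift depends on letter class: consonant t→z is +6, but vowel o→s is +4. The rule splits by letter class: vowels +4, consonants +6.
Applying it to remedy: r(cons)+6=x, e(vowel)+4=i, m(cons)+6=s, e(vowel)+4=i, d(cons)+6=j, y(cons)+6=e.

xisije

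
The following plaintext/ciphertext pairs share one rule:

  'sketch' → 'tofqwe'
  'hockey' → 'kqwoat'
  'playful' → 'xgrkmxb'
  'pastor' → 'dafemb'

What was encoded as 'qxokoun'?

The output letters match the input read backwards, each shifted +12: sketch reversed is hcteks. Read the word backwards and shift each letter +12.
Reversing it on qxokoun: shift back: q−12=e, x−12=l, o−12=c, k−12=y, o−12=c, u−12=i, n−12=b → elcycib; then reverse → bicycle.

bicycle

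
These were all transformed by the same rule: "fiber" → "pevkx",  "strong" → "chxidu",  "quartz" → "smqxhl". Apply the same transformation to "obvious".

f(5)→p(15) and i(8)→e(4) fit y≡5x+16 (mod 26); the inverse of 5 mod 26 is 21. This is an affine cipher: with a=0,…,z=25, each position x becomes (5x+16) mod 26.
On obvious: o(14)→5·14+16≡8=i; b(1)→5·1+16≡21=v; v(21)→5·21+16≡17=r; i(8)→5·8+16≡4=e; o(14)→5·14+16≡8=i; u(20)→5·20+16≡12=m; s(18)→5·18+16≡2=c (all mod 26).

ivreimc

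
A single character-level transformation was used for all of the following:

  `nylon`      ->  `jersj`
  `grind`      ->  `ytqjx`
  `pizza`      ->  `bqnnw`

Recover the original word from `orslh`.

cloth

n(13)→j(9) and y(24)→e(4) fit y≡9x+22 (mod 26); the inverse of 9 mod 26 is 3. Treating letters as 0–25, the rule is x ↦ 9x + 22 (mod 26).
Decoding orslh: o(14)→3·(14−22)≡2=c; r(17)→3·(17−22)≡11=l; s(18)→3·(18−22)≡14=o; l(11)→3·(11−22)≡19=t; h(7)→3·(7−22)≡7=h (all mod 26).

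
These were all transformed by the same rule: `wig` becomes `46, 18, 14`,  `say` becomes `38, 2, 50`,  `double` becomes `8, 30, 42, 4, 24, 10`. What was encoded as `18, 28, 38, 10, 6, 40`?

w(#23)→46 and i(#9)→18: differences scale by 2, so n = 2·pos + 0. With a=1..z=26, the number is 2·pos.
Undoing it on 18, 28, 38, 10, 6, 40: 18→(18−0)÷2=9=i, 28→(28−0)÷2=14=n, 38→(38−0)÷2=19=s, 10→(10−0)÷2=5=e, 6→(6−0)÷2=3=c, 40→(40−0)÷2=20=t.

insect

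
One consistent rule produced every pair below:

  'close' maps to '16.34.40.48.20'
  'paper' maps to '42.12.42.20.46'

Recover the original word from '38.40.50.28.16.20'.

notice

Each letter becomes 2×(its alphabet position, a=1..z=26) + 10.
Reversing it on 38.40.50.28.16.20: 38→(38−10)÷2=14=n, 40→(40−10)÷2=15=o, 50→(50−10)÷2=20=t, 28→(28−10)÷2=9=i, 16→(16−10)÷2=3=c, 20→(20−10)÷2=5=e.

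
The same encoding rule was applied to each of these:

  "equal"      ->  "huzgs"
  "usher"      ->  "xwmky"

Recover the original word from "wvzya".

In equal: e→h is +3, q→u is +4, u→z is +5, a→g is +6 — the shift increases by 1 each position. The shift increases by 1 at each position, starting from +3: 3, 4, 5, ….
Decoding wvzya: w−3=t, v−4=r, z−5=u, y−6=s, a−7=t.

trust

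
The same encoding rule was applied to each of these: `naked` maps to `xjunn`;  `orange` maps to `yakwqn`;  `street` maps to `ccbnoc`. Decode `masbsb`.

It's a Vigenère-style cipher with numeric key [10,9]: position i shifts by key[i mod 2].
Undoing it on masbsb: m−10=c, a−9=r, s−10=i, b−9=s, s−10=i, b−9=s.

crisis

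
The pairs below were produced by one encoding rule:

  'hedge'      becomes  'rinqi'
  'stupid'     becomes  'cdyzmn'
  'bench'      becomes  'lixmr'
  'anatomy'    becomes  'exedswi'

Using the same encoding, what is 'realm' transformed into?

bievw

The shift depends on letter class: consonant h→r is +10, but vowel e→i is +4. Two shifts are in play — +4 for a/e/i/o/u, +10 for every other letter.
For realm: r(cons)+10=b, e(vowel)+4=i, a(vowel)+4=e, l(cons)+10=v, m(cons)+10=w.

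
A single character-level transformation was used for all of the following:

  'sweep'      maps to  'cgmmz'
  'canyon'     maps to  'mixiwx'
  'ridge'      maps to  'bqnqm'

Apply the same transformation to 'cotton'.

mwddwx

The shift depends on letter class: consonant s→c is +10, but vowel e→m is +8. The rule splits by letter class: vowels +8, consonants +10.
Applying it to cotton: c(cons)+10=m, o(vowel)+8=w, t(cons)+10=d, t(cons)+10=d, o(vowel)+8=w, n(cons)+10=x.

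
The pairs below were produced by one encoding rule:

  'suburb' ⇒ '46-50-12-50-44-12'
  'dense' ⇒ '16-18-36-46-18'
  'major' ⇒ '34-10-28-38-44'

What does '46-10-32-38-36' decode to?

salon

s(#19)→46 and u(#21)→50: differences scale by 2, so n = 2·pos + 8. Each letter becomes 2×(its alphabet position, a=1..z=26) + 8.
Decoding 46-10-32-38-36: 46→(46−8)÷2=19=s, 10→(10−8)÷2=1=a, 32→(32−8)÷2=12=l, 38→(38−8)÷2=15=o, 36→(36−8)÷2=14=n.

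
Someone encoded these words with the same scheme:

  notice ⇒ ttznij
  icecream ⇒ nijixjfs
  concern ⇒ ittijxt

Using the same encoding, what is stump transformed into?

The shift depends on letter class: consonant n→t is +6, but vowel o→t is +5. The rule splits by letter class: vowels +5, consonants +6.
On stump: s(cons)+6=y, t(cons)+6=z, u(vowel)+5=z, m(cons)+6=s, p(cons)+6=v.

yzzsv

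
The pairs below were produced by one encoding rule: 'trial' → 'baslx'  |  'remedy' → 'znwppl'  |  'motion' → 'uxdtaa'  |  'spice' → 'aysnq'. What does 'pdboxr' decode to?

In trial: t→b is +8, r→a is +9, i→s is +10, a→l is +11 — the shift increases by 1 each position. Letter i (0-indexed) is shifted by i+8, so successive shifts are 8, 9, 10, ….
Undoing it on pdboxr: p−8=h, d−9=u, b−10=r, o−11=d, x−12=l, r−13=e.

hurdle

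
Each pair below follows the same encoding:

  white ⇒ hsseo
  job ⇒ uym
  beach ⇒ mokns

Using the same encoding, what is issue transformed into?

The shift depends on letter class: consonant w→h is +11, but vowel i→s is +10. Vowels shift forward by 10 and consonants shift forward by 11.
Applying it to issue: i(vowel)+10=s, s(cons)+11=d, s(cons)+11=d, u(vowel)+10=e, e(vowel)+10=o.

sddeo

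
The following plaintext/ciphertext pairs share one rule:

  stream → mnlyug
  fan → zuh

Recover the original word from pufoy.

value

It's a constant shift of +20 (ROT20).
Reversing it on pufoy: p−20=v, u−20=a, f−20=l, o−20=u, y−20=e.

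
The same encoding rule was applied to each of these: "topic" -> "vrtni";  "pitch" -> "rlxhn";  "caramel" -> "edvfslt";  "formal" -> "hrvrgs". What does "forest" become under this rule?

hrvjya

Letter i (0-indexed) is shifted by i+2, so successive shifts are 2, 3, 4, ….
For forest: f+2=h, o+3=r, r+4=v, e+5=j, s+6=y, t+7=a.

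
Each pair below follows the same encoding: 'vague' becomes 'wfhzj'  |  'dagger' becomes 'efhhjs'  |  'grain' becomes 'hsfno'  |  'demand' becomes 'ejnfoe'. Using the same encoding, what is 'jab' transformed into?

The shift depends on letter class: consonant v→w is +1, but vowel a→f is +5. Two shifts are in play — +5 for a/e/i/o/u, +1 for every other letter.
On jab: j(cons)+1=k, a(vowel)+5=f, b(cons)+1=c.

kfc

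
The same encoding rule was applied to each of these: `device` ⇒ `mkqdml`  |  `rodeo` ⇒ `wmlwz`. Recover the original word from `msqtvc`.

The word is reversed, then every letter is shifted forward by 8.
Reversing it on msqtvc: shift back: m−8=e, s−8=k, q−8=i, t−8=l, v−8=n, c−8=u → ekilnu; then reverse → unlike.

unlike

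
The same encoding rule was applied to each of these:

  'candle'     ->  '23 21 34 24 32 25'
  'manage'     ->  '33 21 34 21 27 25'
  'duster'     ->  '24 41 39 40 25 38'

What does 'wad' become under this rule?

Each letter is replaced by its alphabet position (a=1..z=26) + 20.
On wad: w=23→43, a=1→21, d=4→24.

43 21 24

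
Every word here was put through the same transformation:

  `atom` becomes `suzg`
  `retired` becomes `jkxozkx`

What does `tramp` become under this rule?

vsgxz

The output letters match the input read backwards, each shifted +6: atom reversed is mota. Two steps: reverse the string, then apply a Caesar shift of +6.
On tramp: reverse → pmart; then shift: p+6=v, m+6=s, a+6=g, r+6=x, t+6=z.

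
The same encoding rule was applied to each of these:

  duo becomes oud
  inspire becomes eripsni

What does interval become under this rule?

lavretni

The output letters match the input read backwards: duo reversed is oud. It's just the letters in reverse order.
For interval: reverse → lavretni.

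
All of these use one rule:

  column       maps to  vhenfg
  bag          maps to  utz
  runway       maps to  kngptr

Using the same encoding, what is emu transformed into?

Compare letters: c→v is +19, o→h is +19, l→e is +19 — a constant shift. Every letter moves 19 places later in the alphabet, wrapping around z→a.
Applying it to emu: e+19=x, m+19=f, u+19=n.

xfn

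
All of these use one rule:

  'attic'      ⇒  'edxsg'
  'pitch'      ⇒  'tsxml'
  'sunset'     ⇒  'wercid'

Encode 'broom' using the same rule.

Shifts by position in attic: pos 0: a→e (+4), pos 1: t→d (+10), pos 2: t→x (+4), pos 3: i→s (+10) — repeating every 2. A repeating key of period 2 is used — shifts +4, +10 over and over.
For broom: b+4=f, r+10=b, o+4=s, o+10=y, m+4=q.

fbsyq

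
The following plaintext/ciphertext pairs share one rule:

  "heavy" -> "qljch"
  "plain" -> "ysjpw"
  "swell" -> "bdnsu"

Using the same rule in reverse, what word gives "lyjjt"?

crack

A repeating key of period 2 is used — shifts +9, +7 over and over.
Decoding lyjjt: l−9=c, y−7=r, j−9=a, j−7=c, t−9=k.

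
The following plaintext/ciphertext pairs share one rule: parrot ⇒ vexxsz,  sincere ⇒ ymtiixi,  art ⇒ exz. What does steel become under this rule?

yziir

The shift depends on letter class: consonant p→v is +6, but vowel a→e is +4. Vowels shift forward by 4 and consonants shift forward by 6.
On steel: s(cons)+6=y, t(cons)+6=z, e(vowel)+4=i, e(vowel)+4=i, l(cons)+6=r.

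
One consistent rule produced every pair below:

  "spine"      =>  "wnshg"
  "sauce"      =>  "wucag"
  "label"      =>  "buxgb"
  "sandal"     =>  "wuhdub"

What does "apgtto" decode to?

Each letter's alphabet position (a=0..z=25) is mapped through 3·x+20 mod 26 — an affine cipher.
Reversing it on apgtto: a(0)→9·(0−20)≡2=c; p(15)→9·(15−20)≡7=h; g(6)→9·(6−20)≡4=e; t(19)→9·(19−20)≡17=r; t(19)→9·(19−20)≡17=r; o(14)→9·(14−20)≡24=y (all mod 26).

cherry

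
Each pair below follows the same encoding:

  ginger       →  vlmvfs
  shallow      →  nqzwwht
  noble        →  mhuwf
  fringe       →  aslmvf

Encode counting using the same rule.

g(6)→v(21) and i(8)→l(11) fit y≡21x+25 (mod 26); the inverse of 21 mod 26 is 5. This is an affine cipher: with a=0,…,z=25, each position x becomes (21x+25) mod 26.
For counting: c(2)→21·2+25≡15=p; o(14)→21·14+25≡7=h; u(20)→21·20+25≡3=d; n(13)→21·13+25≡12=m; t(19)→21·19+25≡8=i; i(8)→21·8+25≡11=l; n(13)→21·13+25≡12=m; g(6)→21·6+25≡21=v (all mod 26).

phdmilmv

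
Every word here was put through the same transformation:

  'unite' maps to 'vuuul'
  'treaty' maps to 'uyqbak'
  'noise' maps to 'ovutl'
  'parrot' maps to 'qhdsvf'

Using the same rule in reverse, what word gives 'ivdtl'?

Shifts by position in unite: pos 0: u→v (+1), pos 1: n→u (+7), pos 2: i→u (+12), pos 3: t→u (+1), pos 4: e→l (+7) — repeating every 3. The shifts repeat in a cycle of length 3: positions 0,1,… shift by +1, +7, +12, then the pattern repeats.
Decoding ivdtl: i−1=h, v−7=o, d−12=r, t−1=s, l−7=e.

horse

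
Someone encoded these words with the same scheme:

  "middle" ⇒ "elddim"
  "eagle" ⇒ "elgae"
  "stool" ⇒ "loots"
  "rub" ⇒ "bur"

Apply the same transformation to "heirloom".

moolrieh

The output letters match the input read backwards: middle reversed is elddim. It's just the letters in reverse order.
For heirloom: reverse → moolrieh.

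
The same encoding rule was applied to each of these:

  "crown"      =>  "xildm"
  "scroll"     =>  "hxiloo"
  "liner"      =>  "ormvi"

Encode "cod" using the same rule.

Each pair mirrors across the alphabet (c↔x, r↔i, o↔l): positions sum to 25. Letters are reflected about the middle of the alphabet (position → 25−position): Atbash.
Applying it to cod: c↔x, o↔l, d↔w.

xlw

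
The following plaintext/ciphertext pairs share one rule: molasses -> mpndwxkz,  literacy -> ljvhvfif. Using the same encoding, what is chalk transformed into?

cicoo

The shift increases by 1 at each position, starting from +0: 0, 1, 2, ….
On chalk: c+0=c, h+1=i, a+2=c, l+3=o, k+4=o.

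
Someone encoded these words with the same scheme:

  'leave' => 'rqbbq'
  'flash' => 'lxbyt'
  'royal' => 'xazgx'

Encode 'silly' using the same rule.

Shifts by position in leave: pos 0: l→r (+6), pos 1: e→q (+12), pos 2: a→b (+1), pos 3: v→b (+6), pos 4: e→q (+12) — repeating every 3. The shifts repeat in a cycle of length 3: positions 0,1,… shift by +6, +12, +1, then the pattern repeats.
On silly: s+6=y, i+12=u, l+1=m, l+6=r, y+12=k.

yumrk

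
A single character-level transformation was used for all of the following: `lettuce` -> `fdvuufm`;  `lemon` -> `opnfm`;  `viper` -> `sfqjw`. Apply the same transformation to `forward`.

The output letters match the input read backwards, each shifted +1: lettuce reversed is ecuttel. Two steps: reverse the string, then apply a Caesar shift of +1.
On forward: reverse → drawrof; then shift: d+1=e, r+1=s, a+1=b, w+1=x, r+1=s, o+1=p, f+1=g.

esbxspg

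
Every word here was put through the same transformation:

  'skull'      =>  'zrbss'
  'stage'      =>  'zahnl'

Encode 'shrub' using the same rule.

Compare letters: s→z is +7, k→r is +7, u→b is +7 — a constant shift. Each letter is shifted forward by 7 in the alphabet (a Caesar shift of +7).
On shrub: s+7=z, h+7=o, r+7=y, u+7=b, b+7=i.

zoybi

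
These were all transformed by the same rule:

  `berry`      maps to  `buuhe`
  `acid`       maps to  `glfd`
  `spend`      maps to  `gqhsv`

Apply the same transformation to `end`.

The output letters match the input read backwards, each shifted +3: berry reversed is yrreb. Two steps: reverse the string, then apply a Caesar shift of +3.
For end: reverse → dne; then shift: d+3=g, n+3=q, e+3=h.

gqh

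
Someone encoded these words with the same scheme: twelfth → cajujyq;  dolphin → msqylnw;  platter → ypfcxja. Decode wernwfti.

Shifts by position in twelfth: pos 0: t→c (+9), pos 1: w→a (+4), pos 2: e→j (+5), pos 3: l→u (+9), pos 4: f→j (+4), pos 5: t→y (+5) — repeating every 3. It's a Vigenère-style cipher with numeric key [9,4,5]: position i shifts by key[i mod 3].
Undoing it on wernwfti: w−9=n, e−4=a, r−5=m, n−9=e, w−4=s, f−5=a, t−9=k, i−4=e.

namesake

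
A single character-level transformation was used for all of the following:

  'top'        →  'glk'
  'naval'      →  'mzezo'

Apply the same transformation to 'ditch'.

Each letter is replaced by its mirror in the alphabet: a↔z, b↔y, c↔x, and so on (the Atbash cipher).
For ditch: d↔w, i↔r, t↔g, c↔x, h↔s.

wrgxs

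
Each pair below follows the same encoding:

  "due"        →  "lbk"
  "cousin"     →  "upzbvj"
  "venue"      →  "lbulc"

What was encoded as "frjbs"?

lucky

The output letters match the input read backwards, each shifted +7: due reversed is eud. The word is reversed, then every letter is shifted forward by 7.
Decoding frjbs: shift back: f−7=y, r−7=k, j−7=c, b−7=u, s−7=l → ykcul; then reverse → lucky.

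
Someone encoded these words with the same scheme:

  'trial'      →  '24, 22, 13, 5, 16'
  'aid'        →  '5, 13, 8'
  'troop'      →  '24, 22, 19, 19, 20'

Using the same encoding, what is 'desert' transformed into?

t is letter #20 and maps to 24: an offset of 4. Each letter is replaced by its alphabet position (a=1..z=26) + 4.
On desert: d=4→8, e=5→9, s=19→23, e=5→9, r=18→22, t=20→24.

8, 9, 23, 9, 22, 24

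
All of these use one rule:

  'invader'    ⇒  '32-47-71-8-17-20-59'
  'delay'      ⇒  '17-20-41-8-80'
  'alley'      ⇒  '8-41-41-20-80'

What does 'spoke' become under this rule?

62-53-50-38-20

Each letter becomes 3×(its alphabet position, a=1..z=26) + 5.
On spoke: s=19→62, p=16→53, o=15→50, k=11→38, e=5→20.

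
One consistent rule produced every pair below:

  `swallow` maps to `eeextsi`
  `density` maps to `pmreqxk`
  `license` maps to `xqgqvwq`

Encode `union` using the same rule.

It's a Vigenère-style cipher with numeric key [12,8,4]: position i shifts by key[i mod 3].
On union: u+12=g, n+8=v, i+4=m, o+12=a, n+8=v.

gvmav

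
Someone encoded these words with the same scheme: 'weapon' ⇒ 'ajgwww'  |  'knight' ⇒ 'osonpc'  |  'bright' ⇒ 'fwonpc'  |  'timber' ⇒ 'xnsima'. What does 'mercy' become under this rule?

In weapon: w→a is +4, e→j is +5, a→g is +6, p→w is +7 — the shift increases by 1 each position. The shift increases by 1 at each position, starting from +4: 4, 5, 6, ….
On mercy: m+4=q, e+5=j, r+6=x, c+7=j, y+8=g.

qjxjg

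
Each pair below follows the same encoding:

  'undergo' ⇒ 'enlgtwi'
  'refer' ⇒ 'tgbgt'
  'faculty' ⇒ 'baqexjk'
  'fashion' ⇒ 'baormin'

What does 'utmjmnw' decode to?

u(20)→e(4) and n(13)→n(13) fit y≡21x+0 (mod 26); the inverse of 21 mod 26 is 5. This is an affine cipher: with a=0,…,z=25, each position x becomes (21x+0) mod 26.
Decoding utmjmnw: u(20)→5·(20−0)≡22=w; t(19)→5·(19−0)≡17=r; m(12)→5·(12−0)≡8=i; j(9)→5·(9−0)≡19=t; m(12)→5·(12−0)≡8=i; n(13)→5·(13−0)≡13=n; w(22)→5·(22−0)≡6=g (all mod 26).

writing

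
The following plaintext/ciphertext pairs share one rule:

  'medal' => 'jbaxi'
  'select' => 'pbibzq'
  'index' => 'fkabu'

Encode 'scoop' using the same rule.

Compare letters: m→j is +23, e→b is +23, d→a is +23 — a constant shift. Each letter is shifted forward by 23 in the alphabet (a Caesar shift of +23).
Applying it to scoop: s+23=p, c+23=z, o+23=l, o+23=l, p+23=m.

pzllm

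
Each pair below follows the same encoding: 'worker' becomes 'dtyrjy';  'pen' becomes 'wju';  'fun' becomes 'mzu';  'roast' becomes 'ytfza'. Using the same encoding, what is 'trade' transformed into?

The rule splits by letter class: vowels +5, consonants +7.
Applying it to trade: t(cons)+7=a, r(cons)+7=y, a(vowel)+5=f, d(cons)+7=k, e(vowel)+5=j.

ayfkj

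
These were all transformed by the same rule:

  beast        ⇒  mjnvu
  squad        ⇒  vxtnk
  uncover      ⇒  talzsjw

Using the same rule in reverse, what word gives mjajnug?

beneath

Treating letters as 0–25, the rule is x ↦ 25x + 13 (mod 26).
Decoding mjajnug: m(12)→25·(12−13)≡1=b; j(9)→25·(9−13)≡4=e; a(0)→25·(0−13)≡13=n; j(9)→25·(9−13)≡4=e; n(13)→25·(13−13)≡0=a; u(20)→25·(20−13)≡19=t; g(6)→25·(6−13)≡7=h (all mod 26).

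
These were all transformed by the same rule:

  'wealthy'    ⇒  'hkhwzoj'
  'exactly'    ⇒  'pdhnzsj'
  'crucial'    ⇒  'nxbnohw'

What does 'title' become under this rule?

Shifts by position in wealthy: pos 0: w→h (+11), pos 1: e→k (+6), pos 2: a→h (+7), pos 3: l→w (+11), pos 4: t→z (+6), pos 5: h→o (+7) — repeating every 3. The shifts repeat in a cycle of length 3: positions 0,1,… shift by +11, +6, +7, then the pattern repeats.
Applying it to title: t+11=e, i+6=o, t+7=a, l+11=w, e+6=k.

eoawk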